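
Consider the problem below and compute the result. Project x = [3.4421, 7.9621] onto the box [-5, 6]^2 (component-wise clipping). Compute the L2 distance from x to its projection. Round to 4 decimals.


Project each component onto [-5, 6].
clip(3.4421) = 3.4421, clip(7.9621) = 6.0
Projection = [3.4421, 6.0]
Squared diffs: [0.0, 3.8498]
Distance = sqrt(3.8498) = 1.9621


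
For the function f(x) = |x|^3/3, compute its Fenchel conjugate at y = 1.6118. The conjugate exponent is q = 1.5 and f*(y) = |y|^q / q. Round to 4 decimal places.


The conjugate exponent q satisfies 1/p + 1/q = 1.
p = 3, so q = 3/(3 - 1) = 1.5
|y|^q = 1.6118^1.5 = 2.0463
f*(1.6118) = 2.0463 / 1.5 = 1.3642


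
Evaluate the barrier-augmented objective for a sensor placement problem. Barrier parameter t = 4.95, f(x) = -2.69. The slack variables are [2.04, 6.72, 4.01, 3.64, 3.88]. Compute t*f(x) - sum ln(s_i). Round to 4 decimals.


Step 1: Compute log-barrier.
ln values: [0.7129, 1.9051, 1.3888, 1.292, 1.3558]
phi = -(0.7129 + 1.9051 + 1.3888 + 1.292 + 1.3558) = -6.6546
Step 2: Compute augmented objective.
t*f(x) = 4.95*-2.69 = -13.3155
Total = -13.3155 - 6.6546 = -19.9701


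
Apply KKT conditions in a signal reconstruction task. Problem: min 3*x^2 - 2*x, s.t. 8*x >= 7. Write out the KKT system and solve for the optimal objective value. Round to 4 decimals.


Step 1: Try lambda = 0 (constraint inactive).
x_unc = 2/(2*3) = 0.3333
Check: 8*0.3333 = 2.6664 < 7 -- violated!
Step 2: Constraint must be active: 8*x = 7
x* = 7/8 = 0.875
lambda = (2*3*0.875 - 2)/8 = 0.4063
Step 3: Compute optimal value.
f(x*) = 3*0.875^2 - 2*0.875 = 0.5469


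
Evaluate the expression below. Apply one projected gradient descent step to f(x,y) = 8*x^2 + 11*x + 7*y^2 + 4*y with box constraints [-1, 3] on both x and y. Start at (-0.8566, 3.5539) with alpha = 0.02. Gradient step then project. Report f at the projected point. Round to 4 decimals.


Step 1: Compute gradient at (-0.8566, 3.5539).
grad_x = 2*8*-0.8566 + 11 = -2.7056
grad_y = 2*7*3.5539 + 4 = 53.7546
Step 2: Gradient step.
x_raw = -0.8566 - 0.02*-2.7056 = -0.8025
y_raw = 3.5539 - 0.02*53.7546 = 2.4788
Step 3: Project onto [-1, 3].
x_proj = clip(-0.8025) = -0.8025
y_proj = clip(2.4788) = 2.4788
Step 4: Evaluate f.
f(-0.8025, 2.4788) = 49.2512


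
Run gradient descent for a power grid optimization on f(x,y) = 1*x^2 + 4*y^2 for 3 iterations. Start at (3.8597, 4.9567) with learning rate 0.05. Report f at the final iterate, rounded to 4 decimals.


Gradient descent on f(x,y) = 1*x^2 + 4*y^2.
Starting point: (3.8597, 4.9567), alpha = 0.05
Step 1: grad_x = 2*1*3.8597 = 7.7194, grad_y = 2*4*4.9567 = 39.6536
  x_1 = 3.8597 - 0.05*7.7194 = 3.4737
  y_1 = 4.9567 - 0.05*39.6536 = 2.974
Step 2: grad_x = 2*1*3.4737 = 6.9475, grad_y = 2*4*2.974 = 23.7922
  x_2 = 3.4737 - 0.05*6.9475 = 3.1264
  y_2 = 2.974 - 0.05*23.7922 = 1.7844
Step 3: grad_x = 2*1*3.1264 = 6.2527, grad_y = 2*4*1.7844 = 14.2753
  x_3 = 3.1264 - 0.05*6.2527 = 2.8137
  y_3 = 1.7844 - 0.05*14.2753 = 1.0706
f(2.8137, 1.0706) = 1*2.8137^2 + 4*1.0706^2 = 12.5022


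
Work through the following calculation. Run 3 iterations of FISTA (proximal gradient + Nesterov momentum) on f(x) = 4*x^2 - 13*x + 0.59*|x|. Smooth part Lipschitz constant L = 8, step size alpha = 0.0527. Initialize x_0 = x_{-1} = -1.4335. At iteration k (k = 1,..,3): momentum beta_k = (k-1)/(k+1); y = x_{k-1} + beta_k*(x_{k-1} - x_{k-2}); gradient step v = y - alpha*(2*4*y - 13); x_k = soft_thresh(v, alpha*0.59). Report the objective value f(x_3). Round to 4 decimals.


FISTA on f(x) = 4*x^2 - 13*x + 0.59*|x|
L = 8, alpha = 0.0527
Iteration 1: beta = 0.0, y = -1.4335 + 0.0*(-1.4335 + 1.4335) = -1.4335
  grad(y) = -24.468, v = y - alpha*grad = -0.144
  prox(v) = soft_thresh(-0.144, 0.0311) = -0.1129
Iteration 2: beta = 0.3333, y = -0.1129 + 0.3333*(-0.1129 + 1.4335) = 0.3272
  grad(y) = -10.3821, v = y - alpha*grad = 0.8744
  prox(v) = soft_thresh(0.8744, 0.0311) = 0.8433
Iteration 3: beta = 0.5, y = 0.8433 + 0.5*(0.8433 + 0.1129) = 1.3214
  grad(y) = -2.4288, v = y - alpha*grad = 1.4494
  prox(v) = soft_thresh(1.4494, 0.0311) = 1.4183
f(x_3) = 4*1.4183^2 - 13*1.4183 + 0.59*|1.4183| = -9.5548


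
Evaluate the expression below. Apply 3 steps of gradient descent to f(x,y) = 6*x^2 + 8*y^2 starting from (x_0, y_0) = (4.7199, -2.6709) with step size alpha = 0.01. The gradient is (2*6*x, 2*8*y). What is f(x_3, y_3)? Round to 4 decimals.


Gradient descent on f(x,y) = 6*x^2 + 8*y^2.
Starting point: (4.7199, -2.6709), alpha = 0.01
Step 1: grad_x = 2*6*4.7199 = 56.6388, grad_y = 2*8*-2.6709 = -42.7344
  x_1 = 4.7199 - 0.01*56.6388 = 4.1535
  y_1 = -2.6709 - 0.01*-42.7344 = -2.2436
Step 2: grad_x = 2*6*4.1535 = 49.8421, grad_y = 2*8*-2.2436 = -35.8969
  x_2 = 4.1535 - 0.01*49.8421 = 3.6551
  y_2 = -2.2436 - 0.01*-35.8969 = -1.8846
Step 3: grad_x = 2*6*3.6551 = 43.8611, grad_y = 2*8*-1.8846 = -30.1534
  x_3 = 3.6551 - 0.01*43.8611 = 3.2165
  y_3 = -1.8846 - 0.01*-30.1534 = -1.5831
f(3.2165, -1.5831) = 6*3.2165^2 + 8*(-1.5831)^2 = 82.1229


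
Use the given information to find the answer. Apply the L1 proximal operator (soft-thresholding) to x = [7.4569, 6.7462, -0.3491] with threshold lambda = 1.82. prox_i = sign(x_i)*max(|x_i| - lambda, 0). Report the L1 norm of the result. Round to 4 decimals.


Soft-thresholding with lambda = 1.82:
prox(7.4569) = sign(7.4569)*max(|7.4569| - 1.82, 0) = 5.6369
prox(6.7462) = sign(6.7462)*max(|6.7462| - 1.82, 0) = 4.9262
prox(-0.3491) = sign(-0.3491)*max(|-0.3491| - 1.82, 0) = 0.0
prox(x) = [5.6369, 4.9262, 0.0]
||prox(x)||_1 = 5.6369 + 4.9262 + 0.0 = 10.5631


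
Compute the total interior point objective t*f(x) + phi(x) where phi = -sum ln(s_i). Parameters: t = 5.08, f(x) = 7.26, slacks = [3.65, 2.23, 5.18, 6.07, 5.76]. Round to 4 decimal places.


Step 1: Compute log-barrier.
ln values: [1.2947, 0.802, 1.6448, 1.8034, 1.7509]
phi = -(1.2947 + 0.802 + 1.6448 + 1.8034 + 1.7509) = -7.2958
Step 2: Compute augmented objective.
t*f(x) = 5.08*7.26 = 36.8808
Total = 36.8808 - 7.2958 = 29.585


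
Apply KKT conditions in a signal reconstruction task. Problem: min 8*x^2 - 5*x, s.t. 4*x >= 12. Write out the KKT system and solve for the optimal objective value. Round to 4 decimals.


Step 1: Try lambda = 0 (constraint inactive).
x_unc = 5/(2*8) = 0.3125
Check: 4*0.3125 = 1.25 < 12 -- violated!
Step 2: Constraint must be active: 4*x = 12
x* = 12/4 = 3.0
lambda = (2*8*3.0 - 5)/4 = 10.75
Step 3: Compute optimal value.
f(x*) = 8*3.0^2 - 5*3.0 = 57.0


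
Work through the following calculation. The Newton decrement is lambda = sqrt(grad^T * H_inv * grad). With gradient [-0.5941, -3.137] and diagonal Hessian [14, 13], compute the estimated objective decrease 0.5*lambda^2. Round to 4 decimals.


Step 1: H is diagonal, so H^(-1) * g = [-0.0424, -0.2413].
Step 2: g^T H^(-1) g = sum_i g_i^2 / H_ii
  = (-0.5941)^2/14 + (-3.137)^2/13
  = 0.0252 + 0.757 = 0.7822
Step 3: Objective decrease = 0.5 * g^T H^(-1) g = 0.3911


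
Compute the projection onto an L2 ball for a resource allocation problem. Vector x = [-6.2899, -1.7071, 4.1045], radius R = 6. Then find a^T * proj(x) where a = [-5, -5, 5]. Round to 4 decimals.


Step 1: Compute ||x|| (intermediates to 6 decimals).
||x|| = sqrt((-6.2899)^2 + (-1.7071)^2 + 4.1045^2) = 7.702204
Step 2: Project.
Since ||x|| > R, scale = R/||x|| = 6/7.702204 = 0.778998, proj(x) = scale * x
proj(x) = [-4.89982, -1.329827, 3.197397]
Step 3: Dot product.
a^T * proj(x) = -5*(-4.89982) - 5*(-1.329827) + 5*3.197397 = 47.1352


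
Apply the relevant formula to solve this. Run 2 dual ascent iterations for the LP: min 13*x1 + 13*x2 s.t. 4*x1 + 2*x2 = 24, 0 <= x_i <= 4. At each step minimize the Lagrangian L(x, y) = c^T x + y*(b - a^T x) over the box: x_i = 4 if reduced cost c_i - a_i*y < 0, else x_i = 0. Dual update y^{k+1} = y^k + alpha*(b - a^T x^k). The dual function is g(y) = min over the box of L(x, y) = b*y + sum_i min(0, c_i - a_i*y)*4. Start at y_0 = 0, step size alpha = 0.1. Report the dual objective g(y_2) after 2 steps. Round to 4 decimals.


Dual ascent for LP: min 13*x1 + 13*x2, 4*x1 + 2*x2 = 24, 0 <= x_i <= 4
Step 1: y^k = 0.0, reduced costs: (13.0, 13.0)
  x^k = (0.0, 0.0), subgradient = b - a^T x = 24.0
  y^{k+1} = 0.0 + 0.1*24.0 = 2.4
Step 2: y^k = 2.4, reduced costs: (3.4, 8.2)
  x^k = (0.0, 0.0), subgradient = b - a^T x = 24.0
  y^{k+1} = 2.4 + 0.1*24.0 = 4.8
Dual objective at y_2 = 4.8: reduced costs (-6.2, 3.4), box minimizer x = (4.0, 0.0)
g(y_2) = b*y + (c1 - a1*y)*x1 + (c2 - a2*y)*x2 = 24*4.8 + (-6.2)*4.0 + 3.4*0.0 = 115.2 - 24.8 + 0.0 = 90.4


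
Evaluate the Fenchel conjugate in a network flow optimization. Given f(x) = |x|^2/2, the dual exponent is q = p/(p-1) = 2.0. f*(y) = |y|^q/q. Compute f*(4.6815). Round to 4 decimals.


The conjugate exponent q satisfies 1/p + 1/q = 1.
p = 2, so q = 2/(2 - 1) = 2.0
|y|^q = 4.6815^2.0 = 21.9164
f*(4.6815) = 21.9164 / 2.0 = 10.9582


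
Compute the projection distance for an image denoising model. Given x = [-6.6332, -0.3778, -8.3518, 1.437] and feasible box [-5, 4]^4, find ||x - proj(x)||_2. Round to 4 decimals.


Project each component onto [-5, 4].
clip(-6.6332) = -5.0, clip(-0.3778) = -0.3778, clip(-8.3518) = -5.0, clip(1.437) = 1.437
Projection = [-5.0, -0.3778, -5.0, 1.437]
Squared diffs: [2.6673, 0.0, 11.2346, 0.0]
Distance = sqrt(13.9019) = 3.7285


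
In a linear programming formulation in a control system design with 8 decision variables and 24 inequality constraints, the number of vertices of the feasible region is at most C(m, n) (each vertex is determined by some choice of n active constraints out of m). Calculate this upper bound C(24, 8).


Each vertex corresponds to some choice of n active constraints out of m, so the number of vertices is at most C(m, n) = m! / (n!(m-n)!).
m = 24, n = 8
Numerator: 24 * 23 * 22 * 21 * 20 * 19 * 18 * 17
Denominator: 8! = 40320
C(24, 8) = 735471


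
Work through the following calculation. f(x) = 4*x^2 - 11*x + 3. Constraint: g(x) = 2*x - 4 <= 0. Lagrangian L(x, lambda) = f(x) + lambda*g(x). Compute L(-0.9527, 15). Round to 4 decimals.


Step 1: Evaluate f(x).
f(-0.9527) = 4*(-0.9527)^2 - 11*(-0.9527) + 3 = 17.1102
Step 2: Evaluate g(x).
g(-0.9527) = 2*-0.9527 - 4 = -5.9054
Step 3: Compute Lagrangian.
L = 17.1102 + 15*-5.9054 = -71.4708


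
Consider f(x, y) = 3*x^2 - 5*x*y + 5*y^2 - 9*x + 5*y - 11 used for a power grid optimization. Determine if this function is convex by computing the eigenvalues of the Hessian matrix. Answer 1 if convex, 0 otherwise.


The Hessian of f(x,y) = 3*x^2 - 5*x*y + 5*y^2 - 9*x + 5*y - 11 is:
H = [[6, -5], [-5, 10]]
Trace = 6 + 10 = 16
Determinant = 6*10 - (-5)^2 = 35
Discriminant = (16)^2 - 4*35 = 116.0
Eigenvalues: lambda_1 = 2.6148, lambda_2 = 13.3852
The function is convex.

1


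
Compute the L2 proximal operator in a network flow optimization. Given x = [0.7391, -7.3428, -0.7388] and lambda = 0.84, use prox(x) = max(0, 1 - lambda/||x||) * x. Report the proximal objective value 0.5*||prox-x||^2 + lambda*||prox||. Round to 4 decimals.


Step 1: Compute ||x||.
||x|| = 7.4168
Step 2: Compute scaling factor.
scale = max(0, 1 - 0.84/7.4168) = 0.8867
Step 3: prox(x) = [0.6554, -6.5112, -0.6551]
||prox(x)|| = 6.5768
Step 4: Proximal objective.
0.5*||prox-x||^2 = 0.3528
lambda*||prox|| = 5.5245
Total = 5.8773


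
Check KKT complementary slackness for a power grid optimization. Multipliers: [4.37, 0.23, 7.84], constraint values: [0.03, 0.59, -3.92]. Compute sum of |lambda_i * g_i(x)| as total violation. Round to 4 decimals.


KKT complementary slackness check:
lambda_1 * g_1 = 4.37 * 0.03 = 0.1311
lambda_2 * g_2 = 0.23 * 0.59 = 0.1357
lambda_3 * g_3 = 7.84 * -3.92 = -30.7328
Total violation = 0.1311 + 0.1357 + 30.7328 = 30.9996


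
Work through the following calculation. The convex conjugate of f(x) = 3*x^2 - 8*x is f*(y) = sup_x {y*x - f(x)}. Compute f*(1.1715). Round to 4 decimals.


f*(y) = sup_x {y*x - a*x^2 - b*x} = sup_x {(y-b)*x - a*x^2}
FOC: (y - b) - 2a*x = 0 => x* = (y - b)/(2a)
x* = (1.1715 + 8)/(2*3) = 1.5286
f*(1.1715) = (y-b)^2/(4a) = (1.1715 + 8)^2/(4*3)
= 84.1164/12 = 7.0097


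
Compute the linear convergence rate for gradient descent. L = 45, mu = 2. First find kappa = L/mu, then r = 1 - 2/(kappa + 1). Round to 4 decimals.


Step 1: Compute the condition number.
kappa = L/mu = 45/2 = 22.5
Step 2: Compute the convergence rate.
r = 1 - 2/(kappa + 1) = 1 - 2*mu/(L + mu) = (L - mu)/(L + mu) = 43/47 = 0.9149


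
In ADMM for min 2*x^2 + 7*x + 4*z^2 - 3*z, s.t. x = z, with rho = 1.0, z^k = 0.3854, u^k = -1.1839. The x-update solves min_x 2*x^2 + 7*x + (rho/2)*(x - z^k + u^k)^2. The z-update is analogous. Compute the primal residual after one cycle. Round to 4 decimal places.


ADMM iteration with rho = 1.0, z^k = 0.3854, u^k = -1.1839
Step 1: x-update.
Minimize 2*x^2 + 7*x + (1.0/2)*(x - 0.3854 - 1.1839)^2
FOC: (2*2 + 1.0)*x = -7 + 1.0*(0.3854 + 1.1839)
x^{k+1} = -1.0861
Step 2: z-update.
Minimize 4*z^2 - 3*z + (1.0/2)*(-1.0861 - z - 1.1839)^2
FOC: (2*4 + 1.0)*z = 3 + 1.0*(-1.0861 - 1.1839)
z^{k+1} = 0.0811
Step 3: u-update.
u^{k+1} = -1.1839 - 1.0861 - 0.0811 = -2.3511
Step 4: Primal residual = |-1.0861 - 0.0811| = 1.1672


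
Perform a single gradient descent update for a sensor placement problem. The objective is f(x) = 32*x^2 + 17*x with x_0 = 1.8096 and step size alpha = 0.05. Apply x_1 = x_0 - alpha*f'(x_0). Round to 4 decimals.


We compute the gradient at x_0 and apply the update.
f'(x) = 64*x + 17
f'(1.8096) = 64*1.8096 + 17 = 132.8144
x_1 = 1.8096 - 0.05*132.8144 = -4.8311


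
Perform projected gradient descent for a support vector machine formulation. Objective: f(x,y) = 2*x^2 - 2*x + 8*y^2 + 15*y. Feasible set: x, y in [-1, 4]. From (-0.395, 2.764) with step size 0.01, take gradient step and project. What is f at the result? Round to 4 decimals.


Step 1: Compute gradient at (-0.395, 2.764).
grad_x = 2*2*-0.395 - 2 = -3.58
grad_y = 2*8*2.764 + 15 = 59.224
Step 2: Gradient step.
x_raw = -0.395 - 0.01*-3.58 = -0.3592
y_raw = 2.764 - 0.01*59.224 = 2.1718
Step 3: Project onto [-1, 4].
x_proj = clip(-0.3592) = -0.3592
y_proj = clip(2.1718) = 2.1718
Step 4: Evaluate f.
f(-0.3592, 2.1718) = 71.2852


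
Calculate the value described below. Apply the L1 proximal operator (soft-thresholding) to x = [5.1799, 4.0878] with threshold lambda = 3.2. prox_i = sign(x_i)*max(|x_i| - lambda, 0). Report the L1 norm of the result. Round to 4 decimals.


Soft-thresholding with lambda = 3.2:
prox(5.1799) = sign(5.1799)*max(|5.1799| - 3.2, 0) = 1.9799
prox(4.0878) = sign(4.0878)*max(|4.0878| - 3.2, 0) = 0.8878
prox(x) = [1.9799, 0.8878]
||prox(x)||_1 = 1.9799 + 0.8878 = 2.8677


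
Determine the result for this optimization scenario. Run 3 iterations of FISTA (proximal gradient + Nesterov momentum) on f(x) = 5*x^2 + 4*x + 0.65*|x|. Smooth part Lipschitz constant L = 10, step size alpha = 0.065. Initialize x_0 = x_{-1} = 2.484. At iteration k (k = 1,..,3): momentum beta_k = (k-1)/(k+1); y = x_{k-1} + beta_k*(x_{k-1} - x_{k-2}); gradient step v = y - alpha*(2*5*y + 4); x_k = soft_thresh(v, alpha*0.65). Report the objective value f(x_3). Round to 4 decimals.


FISTA on f(x) = 5*x^2 + 4*x + 0.65*|x|
L = 10, alpha = 0.065
Iteration 1: beta = 0.0, y = 2.484 + 0.0*(2.484 - 2.484) = 2.484
  grad(y) = 28.84, v = y - alpha*grad = 0.6094
  prox(v) = soft_thresh(0.6094, 0.0423) = 0.5672
Iteration 2: beta = 0.3333, y = 0.5672 + 0.3333*(0.5672 - 2.484) = -0.0718
  grad(y) = 3.282, v = y - alpha*grad = -0.2851
  prox(v) = soft_thresh(-0.2851, 0.0423) = -0.2429
Iteration 3: beta = 0.5, y = -0.2429 + 0.5*(-0.2429 - 0.5672) = -0.6479
  grad(y) = -2.479, v = y - alpha*grad = -0.4868
  prox(v) = soft_thresh(-0.4868, 0.0423) = -0.4445
f(x_3) = 5*(-0.4445)^2 + 4*(-0.4445) + 0.65*|-0.4445| = -0.5012


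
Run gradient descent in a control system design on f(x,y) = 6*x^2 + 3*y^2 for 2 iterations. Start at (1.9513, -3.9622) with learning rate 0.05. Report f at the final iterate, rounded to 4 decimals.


Gradient descent on f(x,y) = 6*x^2 + 3*y^2.
Starting point: (1.9513, -3.9622), alpha = 0.05
Step 1: grad_x = 2*6*1.9513 = 23.4156, grad_y = 2*3*-3.9622 = -23.7732
  x_1 = 1.9513 - 0.05*23.4156 = 0.7805
  y_1 = -3.9622 - 0.05*-23.7732 = -2.7735
Step 2: grad_x = 2*6*0.7805 = 9.3662, grad_y = 2*3*-2.7735 = -16.6412
  x_2 = 0.7805 - 0.05*9.3662 = 0.3122
  y_2 = -2.7735 - 0.05*-16.6412 = -1.9415
f(0.3122, -1.9415) = 6*0.3122^2 + 3*(-1.9415)^2 = 11.8929


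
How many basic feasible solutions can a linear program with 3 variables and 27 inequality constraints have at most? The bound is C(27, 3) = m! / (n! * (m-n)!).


Each vertex corresponds to some choice of n active constraints out of m, so the number of vertices is at most C(m, n) = m! / (n!(m-n)!).
m = 27, n = 3
Numerator: 27 * 26 * 25
Denominator: 3! = 6
C(27, 3) = 2925


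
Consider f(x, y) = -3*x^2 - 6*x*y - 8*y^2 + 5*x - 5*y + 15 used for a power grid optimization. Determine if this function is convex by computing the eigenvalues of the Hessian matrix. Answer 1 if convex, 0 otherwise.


The Hessian of f(x,y) = -3*x^2 - 6*x*y - 8*y^2 + 5*x - 5*y + 15 is:
H = [[-6, -6], [-6, -16]]
Trace = -6 - 16 = -22
Determinant = -6*-16 - (-6)^2 = 60
Discriminant = (-22)^2 - 4*60 = 244.0
Eigenvalues: lambda_1 = -18.8102, lambda_2 = -3.1898
The function is not convex.

0


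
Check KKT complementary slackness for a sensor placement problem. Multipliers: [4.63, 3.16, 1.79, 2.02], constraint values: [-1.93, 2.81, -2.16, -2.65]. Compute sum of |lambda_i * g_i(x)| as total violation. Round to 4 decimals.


KKT complementary slackness check:
lambda_1 * g_1 = 4.63 * -1.93 = -8.9359
lambda_2 * g_2 = 3.16 * 2.81 = 8.8796
lambda_3 * g_3 = 1.79 * -2.16 = -3.8664
lambda_4 * g_4 = 2.02 * -2.65 = -5.353
Total violation = 8.9359 + 8.8796 + 3.8664 + 5.353 = 27.0349


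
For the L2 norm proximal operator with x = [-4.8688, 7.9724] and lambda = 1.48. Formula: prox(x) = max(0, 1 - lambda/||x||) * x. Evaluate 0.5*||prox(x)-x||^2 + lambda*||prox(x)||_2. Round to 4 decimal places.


Step 1: Compute ||x||.
||x|| = 9.3415
Step 2: Compute scaling factor.
scale = max(0, 1 - 1.48/9.3415) = 0.8416
Step 3: prox(x) = [-4.0974, 6.7093]
||prox(x)|| = 7.8615
Step 4: Proximal objective.
0.5*||prox-x||^2 = 1.0952
lambda*||prox|| = 11.635
Total = 12.7303


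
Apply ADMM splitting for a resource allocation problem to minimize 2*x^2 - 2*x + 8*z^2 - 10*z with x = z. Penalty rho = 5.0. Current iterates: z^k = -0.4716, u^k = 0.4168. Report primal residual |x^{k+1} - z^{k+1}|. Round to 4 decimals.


ADMM iteration with rho = 5.0, z^k = -0.4716, u^k = 0.4168
Step 1: x-update.
Minimize 2*x^2 - 2*x + (5.0/2)*(x + 0.4716 + 0.4168)^2
FOC: (2*2 + 5.0)*x = 2 + 5.0*(-0.4716 - 0.4168)
x^{k+1} = -0.2713
Step 2: z-update.
Minimize 8*z^2 - 10*z + (5.0/2)*(-0.2713 - z + 0.4168)^2
FOC: (2*8 + 5.0)*z = 10 + 5.0*(-0.2713 + 0.4168)
z^{k+1} = 0.5108
Step 3: u-update.
u^{k+1} = 0.4168 - 0.2713 - 0.5108 = -0.3654
Step 4: Primal residual = |-0.2713 - 0.5108| = 0.7822


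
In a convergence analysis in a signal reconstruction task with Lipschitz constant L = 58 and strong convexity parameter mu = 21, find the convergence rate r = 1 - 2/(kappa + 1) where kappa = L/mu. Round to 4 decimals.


Step 1: Compute the condition number.
kappa = L/mu = 58/21 = 2.7619
Step 2: Compute the convergence rate.
r = 1 - 2/(kappa + 1) = 1 - 2*mu/(L + mu) = (L - mu)/(L + mu) = 37/79 = 0.4684


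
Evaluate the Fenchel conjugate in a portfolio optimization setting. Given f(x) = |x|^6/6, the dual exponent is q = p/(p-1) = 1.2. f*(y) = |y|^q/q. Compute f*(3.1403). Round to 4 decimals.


The conjugate exponent q satisfies 1/p + 1/q = 1.
p = 6, so q = 6/(6 - 1) = 1.2
|y|^q = 3.1403^1.2 = 3.9479
f*(3.1403) = 3.9479 / 1.2 = 3.2899


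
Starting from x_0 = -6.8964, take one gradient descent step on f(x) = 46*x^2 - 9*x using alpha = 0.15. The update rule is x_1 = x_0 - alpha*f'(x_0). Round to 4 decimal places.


We compute the gradient at x_0 and apply the update.
f'(x) = 92*x - 9
f'(-6.8964) = 92*-6.8964 - 9 = -643.4688
x_1 = -6.8964 - 0.15*-643.4688 = 89.6239


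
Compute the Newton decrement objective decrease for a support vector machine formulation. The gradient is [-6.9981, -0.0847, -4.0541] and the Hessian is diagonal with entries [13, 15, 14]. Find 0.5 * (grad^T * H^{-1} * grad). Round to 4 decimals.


Step 1: H is diagonal, so H^(-1) * g = [-0.5383, -0.0056, -0.2896].
Step 2: g^T H^(-1) g = sum_i g_i^2 / H_ii
  = (-6.9981)^2/13 + (-0.0847)^2/15 + (-4.0541)^2/14
  = 3.7672 + 0.0005 + 1.174 = 4.9416
Step 3: Objective decrease = 0.5 * g^T H^(-1) g = 2.4708


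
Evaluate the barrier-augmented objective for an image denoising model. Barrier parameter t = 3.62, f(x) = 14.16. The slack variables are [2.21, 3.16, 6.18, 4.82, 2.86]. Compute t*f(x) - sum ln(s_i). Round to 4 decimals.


Step 1: Compute log-barrier.
ln values: [0.793, 1.1506, 1.8213, 1.5728, 1.0508]
phi = -(0.793 + 1.1506 + 1.8213 + 1.5728 + 1.0508) = -6.3885
Step 2: Compute augmented objective.
t*f(x) = 3.62*14.16 = 51.2592
Total = 51.2592 - 6.3885 = 44.8707


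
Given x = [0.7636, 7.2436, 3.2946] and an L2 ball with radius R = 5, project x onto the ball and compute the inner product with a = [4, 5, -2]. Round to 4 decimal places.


Step 1: Compute ||x|| (intermediates to 6 decimals).
||x|| = sqrt(0.7636^2 + 7.2436^2 + 3.2946^2) = 7.994199
Step 2: Project.
Since ||x|| > R, scale = R/||x|| = 5/7.994199 = 0.625454, proj(x) = scale * x
proj(x) = [0.477597, 4.530539, 2.060621]
Step 3: Dot product.
a^T * proj(x) = 4*0.477597 + 5*4.530539 - 2*2.060621 = 20.4418


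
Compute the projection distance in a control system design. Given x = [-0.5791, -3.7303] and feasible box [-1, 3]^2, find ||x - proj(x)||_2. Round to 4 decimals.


Project each component onto [-1, 3].
clip(-0.5791) = -0.5791, clip(-3.7303) = -1.0
Projection = [-0.5791, -1.0]
Squared diffs: [0.0, 7.4545]
Distance = sqrt(7.4545) = 2.7303


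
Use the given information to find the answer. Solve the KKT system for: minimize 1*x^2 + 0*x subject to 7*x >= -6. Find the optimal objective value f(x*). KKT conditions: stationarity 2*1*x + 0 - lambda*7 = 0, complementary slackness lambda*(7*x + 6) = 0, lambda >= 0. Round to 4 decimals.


Step 1: Try lambda = 0 (constraint inactive).
Stationarity: 2*1*x + 0 = 0
x* = 0/(2*1) = 0.0
Check constraint: 7*0.0 = 0.0 >= -6 -- satisfied.
Step 2: Compute optimal value.
f(x*) = 1*0.0^2 + 0*0.0 = 0.0


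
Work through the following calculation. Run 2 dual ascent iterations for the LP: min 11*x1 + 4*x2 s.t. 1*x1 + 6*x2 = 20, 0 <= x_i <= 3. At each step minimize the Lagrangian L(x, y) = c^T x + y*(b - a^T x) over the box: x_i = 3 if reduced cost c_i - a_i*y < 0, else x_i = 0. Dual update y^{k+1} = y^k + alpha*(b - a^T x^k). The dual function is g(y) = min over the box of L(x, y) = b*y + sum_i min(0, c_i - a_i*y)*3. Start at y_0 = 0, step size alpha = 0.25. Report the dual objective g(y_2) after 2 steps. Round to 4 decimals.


Dual ascent for LP: min 11*x1 + 4*x2, 1*x1 + 6*x2 = 20, 0 <= x_i <= 3
Step 1: y^k = 0.0, reduced costs: (11.0, 4.0)
  x^k = (0.0, 0.0), subgradient = b - a^T x = 20.0
  y^{k+1} = 0.0 + 0.25*20.0 = 5.0
Step 2: y^k = 5.0, reduced costs: (6.0, -26.0)
  x^k = (0.0, 3.0), subgradient = b - a^T x = 2.0
  y^{k+1} = 5.0 + 0.25*2.0 = 5.5
Dual objective at y_2 = 5.5: reduced costs (5.5, -29.0), box minimizer x = (0.0, 3.0)
g(y_2) = b*y + (c1 - a1*y)*x1 + (c2 - a2*y)*x2 = 20*5.5 + 5.5*0.0 + (-29.0)*3.0 = 110.0 + 0.0 - 87.0 = 23.0


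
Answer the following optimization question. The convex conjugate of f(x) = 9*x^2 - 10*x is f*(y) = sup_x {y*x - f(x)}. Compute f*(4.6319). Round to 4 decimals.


f*(y) = sup_x {y*x - a*x^2 - b*x} = sup_x {(y-b)*x - a*x^2}
FOC: (y - b) - 2a*x = 0 => x* = (y - b)/(2a)
x* = (4.6319 + 10)/(2*9) = 0.8129
f*(4.6319) = (y-b)^2/(4a) = (4.6319 + 10)^2/(4*9)
= 214.0925/36 = 5.947


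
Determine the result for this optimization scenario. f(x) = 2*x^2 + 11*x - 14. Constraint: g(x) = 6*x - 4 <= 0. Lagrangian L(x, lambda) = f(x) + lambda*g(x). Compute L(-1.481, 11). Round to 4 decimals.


Step 1: Evaluate f(x).
f(-1.481) = 2*(-1.481)^2 + 11*(-1.481) - 14 = -25.9043
Step 2: Evaluate g(x).
g(-1.481) = 6*-1.481 - 4 = -12.886
Step 3: Compute Lagrangian.
L = -25.9043 + 11*-12.886 = -167.6503


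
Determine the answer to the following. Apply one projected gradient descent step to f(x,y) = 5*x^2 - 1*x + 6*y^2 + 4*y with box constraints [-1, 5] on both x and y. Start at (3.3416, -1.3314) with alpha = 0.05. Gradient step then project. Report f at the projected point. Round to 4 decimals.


Step 1: Compute gradient at (3.3416, -1.3314).
grad_x = 2*5*3.3416 - 1 = 32.416
grad_y = 2*6*-1.3314 + 4 = -11.9768
Step 2: Gradient step.
x_raw = 3.3416 - 0.05*32.416 = 1.7208
y_raw = -1.3314 - 0.05*-11.9768 = -0.7326
Step 3: Project onto [-1, 5].
x_proj = clip(1.7208) = 1.7208
y_proj = clip(-0.7326) = -0.7326
Step 4: Evaluate f.
f(1.7208, -0.7326) = 13.3746


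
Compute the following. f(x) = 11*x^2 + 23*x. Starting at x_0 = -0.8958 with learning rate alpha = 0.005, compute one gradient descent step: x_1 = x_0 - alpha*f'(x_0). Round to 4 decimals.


We compute the gradient at x_0 and apply the update.
f'(x) = 22*x + 23
f'(-0.8958) = 22*-0.8958 + 23 = 3.2924
x_1 = -0.8958 - 0.005*3.2924 = -0.9123


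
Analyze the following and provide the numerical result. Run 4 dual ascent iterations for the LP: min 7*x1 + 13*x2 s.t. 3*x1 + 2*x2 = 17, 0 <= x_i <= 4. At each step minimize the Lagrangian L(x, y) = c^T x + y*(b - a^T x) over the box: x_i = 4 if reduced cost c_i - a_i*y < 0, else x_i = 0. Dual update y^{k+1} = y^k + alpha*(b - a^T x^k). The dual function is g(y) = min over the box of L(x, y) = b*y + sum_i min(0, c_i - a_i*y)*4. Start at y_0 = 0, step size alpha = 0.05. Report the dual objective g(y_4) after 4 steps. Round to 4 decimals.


Dual ascent for LP: min 7*x1 + 13*x2, 3*x1 + 2*x2 = 17, 0 <= x_i <= 4
Step 1: y^k = 0.0, reduced costs: (7.0, 13.0)
  x^k = (0.0, 0.0), subgradient = b - a^T x = 17.0
  y^{k+1} = 0.0 + 0.05*17.0 = 0.85
Step 2: y^k = 0.85, reduced costs: (4.45, 11.3)
  x^k = (0.0, 0.0), subgradient = b - a^T x = 17.0
  y^{k+1} = 0.85 + 0.05*17.0 = 1.7
Step 3: y^k = 1.7, reduced costs: (1.9, 9.6)
  x^k = (0.0, 0.0), subgradient = b - a^T x = 17.0
  y^{k+1} = 1.7 + 0.05*17.0 = 2.55
Step 4: y^k = 2.55, reduced costs: (-0.65, 7.9)
  x^k = (4.0, 0.0), subgradient = b - a^T x = 5.0
  y^{k+1} = 2.55 + 0.05*5.0 = 2.8
Dual objective at y_4 = 2.8: reduced costs (-1.4, 7.4), box minimizer x = (4.0, 0.0)
g(y_4) = b*y + (c1 - a1*y)*x1 + (c2 - a2*y)*x2 = 17*2.8 + (-1.4)*4.0 + 7.4*0.0 = 47.6 - 5.6 + 0.0 = 42.0


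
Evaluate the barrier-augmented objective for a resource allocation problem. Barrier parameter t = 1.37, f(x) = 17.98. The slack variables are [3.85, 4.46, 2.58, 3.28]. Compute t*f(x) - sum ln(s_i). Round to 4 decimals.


Step 1: Compute log-barrier.
ln values: [1.3481, 1.4951, 0.9478, 1.1878]
phi = -(1.3481 + 1.4951 + 0.9478 + 1.1878) = -4.9789
Step 2: Compute augmented objective.
t*f(x) = 1.37*17.98 = 24.6326
Total = 24.6326 - 4.9789 = 19.6537


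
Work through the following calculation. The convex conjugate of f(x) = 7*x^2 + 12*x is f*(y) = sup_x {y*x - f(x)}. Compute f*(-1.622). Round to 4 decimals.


f*(y) = sup_x {y*x - a*x^2 - b*x} = sup_x {(y-b)*x - a*x^2}
FOC: (y - b) - 2a*x = 0 => x* = (y - b)/(2a)
x* = (-1.622 - 12)/(2*7) = -0.973
f*(-1.622) = (y-b)^2/(4a) = (-1.622 - 12)^2/(4*7)
= 185.5589/28 = 6.6271


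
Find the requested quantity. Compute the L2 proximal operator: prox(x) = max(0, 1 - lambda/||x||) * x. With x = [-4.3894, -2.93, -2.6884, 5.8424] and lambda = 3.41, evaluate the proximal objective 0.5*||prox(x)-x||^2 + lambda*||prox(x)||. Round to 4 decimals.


Step 1: Compute ||x||.
||x|| = 8.3194
Step 2: Compute scaling factor.
scale = max(0, 1 - 3.41/8.3194) = 0.5901
Step 3: prox(x) = [-2.5903, -1.729, -1.5865, 3.4477]
||prox(x)|| = 4.9094
Step 4: Proximal objective.
0.5*||prox-x||^2 = 5.8141
lambda*||prox|| = 16.7411
Total = 22.5552


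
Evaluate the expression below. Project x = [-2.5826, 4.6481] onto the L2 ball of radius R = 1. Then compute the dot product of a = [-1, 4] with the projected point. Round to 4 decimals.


Step 1: Compute ||x|| (intermediates to 6 decimals).
||x|| = sqrt((-2.5826)^2 + 4.6481^2) = 5.317392
Step 2: Project.
Since ||x|| > R, scale = R/||x|| = 1/5.317392 = 0.188062, proj(x) = scale * x
proj(x) = [-0.485689, 0.874131]
Step 3: Dot product.
a^T * proj(x) = -1*(-0.485689) + 4*0.874131 = 3.9822


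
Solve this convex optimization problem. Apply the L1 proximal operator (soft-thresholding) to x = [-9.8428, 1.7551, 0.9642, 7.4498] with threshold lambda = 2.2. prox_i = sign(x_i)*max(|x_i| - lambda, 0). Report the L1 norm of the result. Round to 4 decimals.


Soft-thresholding with lambda = 2.2:
prox(-9.8428) = sign(-9.8428)*max(|-9.8428| - 2.2, 0) = -7.6428
prox(1.7551) = sign(1.7551)*max(|1.7551| - 2.2, 0) = 0.0
prox(0.9642) = sign(0.9642)*max(|0.9642| - 2.2, 0) = 0.0
prox(7.4498) = sign(7.4498)*max(|7.4498| - 2.2, 0) = 5.2498
prox(x) = [-7.6428, 0.0, 0.0, 5.2498]
||prox(x)||_1 = 7.6428 + 0.0 + 0.0 + 5.2498 = 12.8926


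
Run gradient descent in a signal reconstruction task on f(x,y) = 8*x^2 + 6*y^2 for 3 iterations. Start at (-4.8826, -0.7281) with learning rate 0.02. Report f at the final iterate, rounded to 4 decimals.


Gradient descent on f(x,y) = 8*x^2 + 6*y^2.
Starting point: (-4.8826, -0.7281), alpha = 0.02
Step 1: grad_x = 2*8*-4.8826 = -78.1216, grad_y = 2*6*-0.7281 = -8.7372
  x_1 = -4.8826 - 0.02*-78.1216 = -3.3202
  y_1 = -0.7281 - 0.02*-8.7372 = -0.5534
Step 2: grad_x = 2*8*-3.3202 = -53.1227, grad_y = 2*6*-0.5534 = -6.6403
  x_2 = -3.3202 - 0.02*-53.1227 = -2.2577
  y_2 = -0.5534 - 0.02*-6.6403 = -0.4206
Step 3: grad_x = 2*8*-2.2577 = -36.1234, grad_y = 2*6*-0.4206 = -5.0466
  x_3 = -2.2577 - 0.02*-36.1234 = -1.5352
  y_3 = -0.4206 - 0.02*-5.0466 = -0.3196
f(-1.5352, -0.3196) = 8*(-1.5352)^2 + 6*(-0.3196)^2 = 19.4688


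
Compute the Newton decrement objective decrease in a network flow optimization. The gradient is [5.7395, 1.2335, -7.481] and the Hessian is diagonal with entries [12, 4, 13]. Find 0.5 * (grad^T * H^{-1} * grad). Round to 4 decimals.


Step 1: H is diagonal, so H^(-1) * g = [0.4783, 0.3084, -0.5755].
Step 2: g^T H^(-1) g = sum_i g_i^2 / H_ii
  = (5.7395)^2/12 + (1.2335)^2/4 + (-7.481)^2/13
  = 2.7452 + 0.3804 + 4.305 = 7.4306
Step 3: Objective decrease = 0.5 * g^T H^(-1) g = 3.7153


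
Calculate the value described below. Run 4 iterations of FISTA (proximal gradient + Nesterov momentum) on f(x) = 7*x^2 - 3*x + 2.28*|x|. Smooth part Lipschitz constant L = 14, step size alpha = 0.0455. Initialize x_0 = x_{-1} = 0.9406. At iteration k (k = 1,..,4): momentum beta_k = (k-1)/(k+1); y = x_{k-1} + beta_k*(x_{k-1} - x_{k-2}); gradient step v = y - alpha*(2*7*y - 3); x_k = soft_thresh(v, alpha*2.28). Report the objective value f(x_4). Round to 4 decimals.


FISTA on f(x) = 7*x^2 - 3*x + 2.28*|x|
L = 14, alpha = 0.0455
Iteration 1: beta = 0.0, y = 0.9406 + 0.0*(0.9406 - 0.9406) = 0.9406
  grad(y) = 10.1684, v = y - alpha*grad = 0.4779
  prox(v) = soft_thresh(0.4779, 0.1037) = 0.3742
Iteration 2: beta = 0.3333, y = 0.3742 + 0.3333*(0.3742 - 0.9406) = 0.1854
  grad(y) = -0.4044, v = y - alpha*grad = 0.2038
  prox(v) = soft_thresh(0.2038, 0.1037) = 0.1001
Iteration 3: beta = 0.5, y = 0.1001 + 0.5*(0.1001 - 0.3742) = -0.037
  grad(y) = -3.5181, v = y - alpha*grad = 0.1231
  prox(v) = soft_thresh(0.1231, 0.1037) = 0.0193
Iteration 4: beta = 0.6, y = 0.0193 + 0.6*(0.0193 - 0.1001) = -0.0291
  grad(y) = -3.4076, v = y - alpha*grad = 0.1259
  prox(v) = soft_thresh(0.1259, 0.1037) = 0.0222
f(x_4) = 7*0.0222^2 - 3*0.0222 + 2.28*|0.0222| = -0.0125


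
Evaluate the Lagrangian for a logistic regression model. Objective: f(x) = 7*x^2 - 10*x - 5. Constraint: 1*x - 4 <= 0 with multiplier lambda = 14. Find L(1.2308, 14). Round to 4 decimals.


Step 1: Evaluate f(x).
f(1.2308) = 7*1.2308^2 - 10*1.2308 - 5 = -6.7039
Step 2: Evaluate g(x).
g(1.2308) = 1*1.2308 - 4 = -2.7692
Step 3: Compute Lagrangian.
L = -6.7039 + 14*-2.7692 = -45.4727


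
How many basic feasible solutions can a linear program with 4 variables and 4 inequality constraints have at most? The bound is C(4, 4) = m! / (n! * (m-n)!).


Each vertex corresponds to some choice of n active constraints out of m, so the number of vertices is at most C(m, n) = m! / (n!(m-n)!).
m = 4, n = 4
Numerator: 4 * 3 * 2 * 1
Denominator: 4! = 24
C(4, 4) = 1


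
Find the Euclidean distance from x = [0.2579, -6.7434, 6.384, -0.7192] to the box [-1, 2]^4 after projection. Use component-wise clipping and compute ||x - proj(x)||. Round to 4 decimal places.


Project each component onto [-1, 2].
clip(0.2579) = 0.2579, clip(-6.7434) = -1.0, clip(6.384) = 2.0, clip(-0.7192) = -0.7192
Projection = [0.2579, -1.0, 2.0, -0.7192]
Squared diffs: [0.0, 32.9866, 19.2195, 0.0]
Distance = sqrt(52.2061) = 7.2254


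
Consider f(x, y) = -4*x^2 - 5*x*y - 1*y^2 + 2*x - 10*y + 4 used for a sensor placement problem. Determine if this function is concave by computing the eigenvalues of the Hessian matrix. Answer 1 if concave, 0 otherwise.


The Hessian of f(x,y) = -4*x^2 - 5*x*y - 1*y^2 + 2*x - 10*y + 4 is:
H = [[-8, -5], [-5, -2]]
Trace = -8 - 2 = -10
Determinant = -8*-2 - (-5)^2 = -9
Discriminant = (-10)^2 - 4*-9 = 136.0
Eigenvalues: lambda_1 = -10.831, lambda_2 = 0.831
The function is not concave.

0


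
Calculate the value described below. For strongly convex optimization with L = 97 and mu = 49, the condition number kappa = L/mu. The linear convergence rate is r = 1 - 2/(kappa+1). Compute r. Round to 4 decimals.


Step 1: Compute the condition number.
kappa = L/mu = 97/49 = 1.9796
Step 2: Compute the convergence rate.
r = 1 - 2/(kappa + 1) = 1 - 2*mu/(L + mu) = (L - mu)/(L + mu) = 48/146 = 0.3288


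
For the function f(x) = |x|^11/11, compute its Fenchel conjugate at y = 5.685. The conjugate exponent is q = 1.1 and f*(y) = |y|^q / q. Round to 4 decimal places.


The conjugate exponent q satisfies 1/p + 1/q = 1.
p = 11, so q = 11/(11 - 1) = 1.1
|y|^q = 5.685^1.1 = 6.764
f*(5.685) = 6.764 / 1.1 = 6.1491


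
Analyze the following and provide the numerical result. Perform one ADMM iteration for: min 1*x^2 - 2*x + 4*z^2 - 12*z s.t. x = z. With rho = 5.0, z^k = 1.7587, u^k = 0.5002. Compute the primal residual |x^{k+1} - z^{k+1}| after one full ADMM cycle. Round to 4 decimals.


ADMM iteration with rho = 5.0, z^k = 1.7587, u^k = 0.5002
Step 1: x-update.
Minimize 1*x^2 - 2*x + (5.0/2)*(x - 1.7587 + 0.5002)^2
FOC: (2*1 + 5.0)*x = 2 + 5.0*(1.7587 - 0.5002)
x^{k+1} = 1.1846
Step 2: z-update.
Minimize 4*z^2 - 12*z + (5.0/2)*(1.1846 - z + 0.5002)^2
FOC: (2*4 + 5.0)*z = 12 + 5.0*(1.1846 + 0.5002)
z^{k+1} = 1.5711
Step 3: u-update.
u^{k+1} = 0.5002 + 1.1846 - 1.5711 = 0.1137
Step 4: Primal residual = |1.1846 - 1.5711| = 0.3865


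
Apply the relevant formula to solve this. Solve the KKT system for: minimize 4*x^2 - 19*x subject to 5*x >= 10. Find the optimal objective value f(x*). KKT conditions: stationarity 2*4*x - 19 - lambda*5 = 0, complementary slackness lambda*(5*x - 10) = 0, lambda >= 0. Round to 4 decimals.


Step 1: Try lambda = 0 (constraint inactive).
Stationarity: 2*4*x - 19 = 0
x* = 19/(2*4) = 2.375
Check constraint: 5*2.375 = 11.875 >= 10 -- satisfied.
Step 2: Compute optimal value.
f(x*) = 4*2.375^2 - 19*2.375 = -22.5625


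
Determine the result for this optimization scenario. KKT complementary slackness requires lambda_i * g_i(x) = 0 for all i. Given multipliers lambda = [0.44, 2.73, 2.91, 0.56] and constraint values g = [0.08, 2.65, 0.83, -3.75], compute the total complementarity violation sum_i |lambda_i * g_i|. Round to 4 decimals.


KKT complementary slackness check:
lambda_1 * g_1 = 0.44 * 0.08 = 0.0352
lambda_2 * g_2 = 2.73 * 2.65 = 7.2345
lambda_3 * g_3 = 2.91 * 0.83 = 2.4153
lambda_4 * g_4 = 0.56 * -3.75 = -2.1
Total violation = 0.0352 + 7.2345 + 2.4153 + 2.1 = 11.785


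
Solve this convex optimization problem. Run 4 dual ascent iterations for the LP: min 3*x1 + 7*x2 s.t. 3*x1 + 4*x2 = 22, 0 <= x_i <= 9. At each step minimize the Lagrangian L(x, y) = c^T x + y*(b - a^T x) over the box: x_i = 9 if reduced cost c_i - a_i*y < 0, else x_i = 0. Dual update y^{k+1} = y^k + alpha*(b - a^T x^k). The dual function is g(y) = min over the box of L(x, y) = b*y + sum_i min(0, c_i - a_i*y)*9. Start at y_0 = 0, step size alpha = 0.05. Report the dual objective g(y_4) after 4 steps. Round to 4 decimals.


Dual ascent for LP: min 3*x1 + 7*x2, 3*x1 + 4*x2 = 22, 0 <= x_i <= 9
Step 1: y^k = 0.0, reduced costs: (3.0, 7.0)
  x^k = (0.0, 0.0), subgradient = b - a^T x = 22.0
  y^{k+1} = 0.0 + 0.05*22.0 = 1.1
Step 2: y^k = 1.1, reduced costs: (-0.3, 2.6)
  x^k = (9.0, 0.0), subgradient = b - a^T x = -5.0
  y^{k+1} = 1.1 + 0.05*-5.0 = 0.85
Step 3: y^k = 0.85, reduced costs: (0.45, 3.6)
  x^k = (0.0, 0.0), subgradient = b - a^T x = 22.0
  y^{k+1} = 0.85 + 0.05*22.0 = 1.95
Step 4: y^k = 1.95, reduced costs: (-2.85, -0.8)
  x^k = (9.0, 9.0), subgradient = b - a^T x = -41.0
  y^{k+1} = 1.95 + 0.05*-41.0 = -0.1
Dual objective at y_4 = -0.1: reduced costs (3.3, 7.4), box minimizer x = (0.0, 0.0)
g(y_4) = b*y + (c1 - a1*y)*x1 + (c2 - a2*y)*x2 = 22*(-0.1) + 3.3*0.0 + 7.4*0.0 = -2.2 + 0.0 + 0.0 = -2.2


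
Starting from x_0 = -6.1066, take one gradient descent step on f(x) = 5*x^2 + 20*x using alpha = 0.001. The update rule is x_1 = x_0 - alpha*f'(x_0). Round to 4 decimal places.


We compute the gradient at x_0 and apply the update.
f'(x) = 10*x + 20
f'(-6.1066) = 10*-6.1066 + 20 = -41.066
x_1 = -6.1066 - 0.001*-41.066 = -6.0655


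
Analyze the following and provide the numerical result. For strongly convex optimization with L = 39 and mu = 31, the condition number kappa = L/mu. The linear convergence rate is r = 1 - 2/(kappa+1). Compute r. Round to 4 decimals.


Step 1: Compute the condition number.
kappa = L/mu = 39/31 = 1.2581
Step 2: Compute the convergence rate.
r = 1 - 2/(kappa + 1) = 1 - 2*mu/(L + mu) = (L - mu)/(L + mu) = 8/70 = 0.1143


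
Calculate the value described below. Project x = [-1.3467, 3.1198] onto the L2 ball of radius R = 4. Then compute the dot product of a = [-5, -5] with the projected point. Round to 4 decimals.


Step 1: Compute ||x|| (intermediates to 6 decimals).
||x|| = sqrt((-1.3467)^2 + 3.1198^2) = 3.398051
Step 2: Project.
Since ||x|| <= R, proj = x (no scaling needed).
proj(x) = [-1.3467, 3.1198]
Step 3: Dot product.
a^T * proj(x) = -5*(-1.3467) - 5*3.1198 = -8.8655


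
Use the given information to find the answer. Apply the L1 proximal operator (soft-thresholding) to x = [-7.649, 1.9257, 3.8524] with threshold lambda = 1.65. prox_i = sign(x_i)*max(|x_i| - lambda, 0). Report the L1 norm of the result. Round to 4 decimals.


Soft-thresholding with lambda = 1.65:
prox(-7.649) = sign(-7.649)*max(|-7.649| - 1.65, 0) = -5.999
prox(1.9257) = sign(1.9257)*max(|1.9257| - 1.65, 0) = 0.2757
prox(3.8524) = sign(3.8524)*max(|3.8524| - 1.65, 0) = 2.2024
prox(x) = [-5.999, 0.2757, 2.2024]
||prox(x)||_1 = 5.999 + 0.2757 + 2.2024 = 8.4771


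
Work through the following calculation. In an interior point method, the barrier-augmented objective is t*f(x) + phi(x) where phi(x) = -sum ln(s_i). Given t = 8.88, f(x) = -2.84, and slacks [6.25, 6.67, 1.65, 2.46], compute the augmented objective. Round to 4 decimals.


Step 1: Compute log-barrier.
ln values: [1.8326, 1.8976, 0.5008, 0.9002]
phi = -(1.8326 + 1.8976 + 0.5008 + 0.9002) = -5.1311
Step 2: Compute augmented objective.
t*f(x) = 8.88*-2.84 = -25.2192
Total = -25.2192 - 5.1311 = -30.3503


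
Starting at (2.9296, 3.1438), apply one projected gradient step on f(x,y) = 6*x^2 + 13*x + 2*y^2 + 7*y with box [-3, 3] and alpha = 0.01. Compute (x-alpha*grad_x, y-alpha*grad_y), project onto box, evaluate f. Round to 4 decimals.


Step 1: Compute gradient at (2.9296, 3.1438).
grad_x = 2*6*2.9296 + 13 = 48.1552
grad_y = 2*2*3.1438 + 7 = 19.5752
Step 2: Gradient step.
x_raw = 2.9296 - 0.01*48.1552 = 2.448
y_raw = 3.1438 - 0.01*19.5752 = 2.948
Step 3: Project onto [-3, 3].
x_proj = clip(2.448) = 2.448
y_proj = clip(2.948) = 2.948
Step 4: Evaluate f.
f(2.448, 2.948) = 105.8006
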